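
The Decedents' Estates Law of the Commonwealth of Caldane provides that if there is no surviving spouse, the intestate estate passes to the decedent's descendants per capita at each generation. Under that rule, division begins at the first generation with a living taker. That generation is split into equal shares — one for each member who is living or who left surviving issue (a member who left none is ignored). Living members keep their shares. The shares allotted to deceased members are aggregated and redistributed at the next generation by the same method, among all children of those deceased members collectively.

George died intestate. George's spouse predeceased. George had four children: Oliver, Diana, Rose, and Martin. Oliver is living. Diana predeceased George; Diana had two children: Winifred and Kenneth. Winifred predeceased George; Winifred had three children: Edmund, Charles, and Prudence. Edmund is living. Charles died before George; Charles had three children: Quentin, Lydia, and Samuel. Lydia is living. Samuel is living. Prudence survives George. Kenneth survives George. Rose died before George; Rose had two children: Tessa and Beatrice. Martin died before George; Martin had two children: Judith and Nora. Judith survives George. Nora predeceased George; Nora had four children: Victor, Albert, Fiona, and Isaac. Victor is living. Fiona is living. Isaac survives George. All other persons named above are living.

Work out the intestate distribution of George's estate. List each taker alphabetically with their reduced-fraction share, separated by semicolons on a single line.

Albert 1/28; Beatrice 1/8; Edmund 1/28; Fiona 1/28; Isaac 1/28; Judith 1/8; Kenneth 1/8; Lydia 1/84; Oliver 1/4; Prudence 1/28; Quentin 1/84; Samuel 1/84; Tessa 1/8; Victor 1/28

There is no surviving spouse, so the entire estate passes to George's descendants per capita at each generation.
At generation 1 (Oliver, Diana, Rose, Martin) there are 4 shares of (1)/4 = 1/4 each.
Living: Oliver — each takes 1/4.
Deceased: Diana, Rose, and Martin. Their combined 3/4 is pooled and carried to generation 2.
At generation 2 (Winifred, Kenneth, Tessa, Beatrice, Judith, Nora) there are 6 shares of (3/4)/6 = 1/8 each.
Living: Kenneth, Tessa, Beatrice, and Judith — each takes 1/8.
Deceased: Winifred and Nora. Their combined 1/4 is pooled and carried to generation 3.
At generation 3 (Edmund, Charles, Prudence, Victor, Albert, Fiona, Isaac) there are 7 shares of (1/4)/7 = 1/28 each.
Living: Edmund, Prudence, Victor, Albert, Fiona, and Isaac — each takes 1/28.
Deceased: Charles. That 1/28 share is carried to generation 4.
At generation 4 (Quentin, Lydia, Samuel) there are 3 shares of (1/28)/3 = 1/84 each.
Living: Quentin, Lydia, and Samuel — each takes 1/84.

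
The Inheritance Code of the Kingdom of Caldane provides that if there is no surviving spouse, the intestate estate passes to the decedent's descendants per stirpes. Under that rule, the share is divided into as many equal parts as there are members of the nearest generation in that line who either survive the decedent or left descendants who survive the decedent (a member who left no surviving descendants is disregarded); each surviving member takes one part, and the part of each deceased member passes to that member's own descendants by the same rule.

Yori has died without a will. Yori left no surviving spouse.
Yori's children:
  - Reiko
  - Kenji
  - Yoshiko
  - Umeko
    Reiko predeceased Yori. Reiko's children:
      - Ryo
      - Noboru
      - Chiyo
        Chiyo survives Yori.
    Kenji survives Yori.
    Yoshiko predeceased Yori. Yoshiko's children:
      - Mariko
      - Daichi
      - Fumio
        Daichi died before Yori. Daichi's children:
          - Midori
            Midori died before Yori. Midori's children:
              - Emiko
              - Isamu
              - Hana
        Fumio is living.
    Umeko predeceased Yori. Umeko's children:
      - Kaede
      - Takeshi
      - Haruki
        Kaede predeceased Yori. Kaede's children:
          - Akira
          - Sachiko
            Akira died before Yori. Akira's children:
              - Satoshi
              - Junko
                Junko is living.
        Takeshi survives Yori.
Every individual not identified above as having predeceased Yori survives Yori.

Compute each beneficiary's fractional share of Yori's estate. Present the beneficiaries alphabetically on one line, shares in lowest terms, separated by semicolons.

Chiyo 1/12; Emiko 1/36; Fumio 1/12; Hana 1/36; Haruki 1/12; Isamu 1/36; Junko 1/48; Kenji 1/4; Mariko 1/12; Noboru 1/12; Ryo 1/12; Sachiko 1/24; Satoshi 1/48; Takeshi 1/12

There is no surviving spouse, so the entire estate passes to Yori's descendants per stirpes.
The estate is divided into 4 equal shares of 1/4 among Reiko, Kenji, Yoshiko, Umeko.
Reiko predeceased; the 1/4 allotted to Reiko's branch passes to Reiko's issue by representation.
The 1/4 is divided into 3 equal shares of 1/12 among Ryo, Noboru, Chiyo.
Ryo is living and takes 1/12.
Noboru is living and takes 1/12.
Chiyo is living and takes 1/12.
Kenji is living and takes 1/4.
Yoshiko predeceased; the 1/4 allotted to Yoshiko's branch passes to Yoshiko's issue by representation.
The 1/4 is divided into 3 equal shares of 1/12 among Mariko, Daichi, Fumio.
Mariko is living and takes 1/12.
Daichi predeceased; the 1/12 allotted to Daichi's branch passes to Daichi's issue by representation.
Midori's line is the sole branch at this level, so the full 1/12 passes to Midori's issue by representation.
The 1/12 is divided into 3 equal shares of 1/36 among Emiko, Isamu, Hana.
Emiko is living and takes 1/36.
Isamu is living and takes 1/36.
Hana is living and takes 1/36.
Fumio is living and takes 1/12.
Umeko predeceased; the 1/4 allotted to Umeko's branch passes to Umeko's issue by representation.
The 1/4 is divided into 3 equal shares of 1/12 among Kaede, Takeshi, Haruki.
Kaede predeceased; the 1/12 allotted to Kaede's branch passes to Kaede's issue by representation.
The 1/12 is divided into 2 equal shares of 1/24 among Akira, Sachiko.
Akira predeceased; the 1/24 allotted to Akira's branch passes to Akira's issue by representation.
The 1/24 is divided into 2 equal shares of 1/48 among Satoshi, Junko.
Satoshi is living and takes 1/48.
Junko is living and takes 1/48.
Sachiko is living and takes 1/24.
Takeshi is living and takes 1/12.
Haruki is living and takes 1/12.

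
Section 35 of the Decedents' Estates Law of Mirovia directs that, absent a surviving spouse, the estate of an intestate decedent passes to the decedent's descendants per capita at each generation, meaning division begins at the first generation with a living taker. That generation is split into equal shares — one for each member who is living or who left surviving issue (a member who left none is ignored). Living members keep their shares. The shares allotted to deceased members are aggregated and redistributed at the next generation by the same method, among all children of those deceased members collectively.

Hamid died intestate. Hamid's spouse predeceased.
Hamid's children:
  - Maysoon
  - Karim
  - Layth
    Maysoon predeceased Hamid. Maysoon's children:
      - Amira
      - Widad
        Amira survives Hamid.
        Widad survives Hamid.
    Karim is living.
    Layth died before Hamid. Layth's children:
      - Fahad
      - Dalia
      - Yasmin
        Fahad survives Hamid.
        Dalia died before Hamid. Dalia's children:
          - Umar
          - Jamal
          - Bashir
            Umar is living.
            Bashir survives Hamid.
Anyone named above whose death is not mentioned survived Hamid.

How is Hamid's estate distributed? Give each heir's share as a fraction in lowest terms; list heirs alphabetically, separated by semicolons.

There is no surviving spouse, so the entire estate passes to Hamid's descendants per capita at each generation.
At generation 1 (Maysoon, Karim, Layth) there are 3 shares of (1)/3 = 1/3 each.
Living: Karim — each takes 1/3.
Deceased: Maysoon and Layth. Their combined 2/3 is pooled and carried to generation 2.
At generation 2 (Amira, Widad, Fahad, Dalia, Yasmin) there are 5 shares of (2/3)/5 = 2/15 each.
Living: Amira, Widad, Fahad, and Yasmin — each takes 2/15.
Deceased: Dalia. That 2/15 share is carried to generation 3.
At generation 3 (Umar, Jamal, Bashir) there are 3 shares of (2/15)/3 = 2/45 each.
Living: Umar, Jamal, and Bashir — each takes 2/45.

Amira 2/15; Bashir 2/45; Fahad 2/15; Jamal 2/45; Karim 1/3; Umar 2/45; Widad 2/15; Yasmin 2/15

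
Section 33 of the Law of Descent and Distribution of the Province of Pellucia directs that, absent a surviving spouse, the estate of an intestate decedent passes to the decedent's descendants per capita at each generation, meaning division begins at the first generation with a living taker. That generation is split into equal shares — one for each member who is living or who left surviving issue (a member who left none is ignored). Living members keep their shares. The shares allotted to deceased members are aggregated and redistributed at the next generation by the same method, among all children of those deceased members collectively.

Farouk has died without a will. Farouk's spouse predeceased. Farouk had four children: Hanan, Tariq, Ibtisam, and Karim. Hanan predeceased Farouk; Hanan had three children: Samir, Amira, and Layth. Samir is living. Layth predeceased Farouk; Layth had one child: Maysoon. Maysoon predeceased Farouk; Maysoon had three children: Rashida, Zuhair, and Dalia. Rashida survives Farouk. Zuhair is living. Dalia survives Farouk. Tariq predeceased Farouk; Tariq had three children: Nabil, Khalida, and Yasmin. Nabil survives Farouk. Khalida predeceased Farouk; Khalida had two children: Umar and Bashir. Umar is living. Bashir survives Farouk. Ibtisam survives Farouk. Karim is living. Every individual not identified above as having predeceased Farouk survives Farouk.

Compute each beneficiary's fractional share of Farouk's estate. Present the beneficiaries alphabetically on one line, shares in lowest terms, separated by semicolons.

Amira 1/12; Bashir 1/18; Dalia 1/54; Ibtisam 1/4; Karim 1/4; Nabil 1/12; Rashida 1/54; Samir 1/12; Umar 1/18; Yasmin 1/12; Zuhair 1/54

There is no surviving spouse, so the entire estate passes to Farouk's descendants per capita at each generation.
At generation 1 (Hanan, Tariq, Ibtisam, Karim) there are 4 shares of (1)/4 = 1/4 each.
Living: Ibtisam and Karim — each takes 1/4.
Deceased: Hanan and Tariq. Their combined 1/2 is pooled and carried to generation 2.
At generation 2 (Samir, Amira, Layth, Nabil, Khalida, Yasmin) there are 6 shares of (1/2)/6 = 1/12 each.
Living: Samir, Amira, Nabil, and Yasmin — each takes 1/12.
Deceased: Layth and Khalida. Their combined 1/6 is pooled and carried to generation 3.
At generation 3 (Maysoon, Umar, Bashir) there are 3 shares of (1/6)/3 = 1/18 each.
Living: Umar and Bashir — each takes 1/18.
Deceased: Maysoon. That 1/18 share is carried to generation 4.
At generation 4 (Rashida, Zuhair, Dalia) there are 3 shares of (1/18)/3 = 1/54 each.
Living: Rashida, Zuhair, and Dalia — each takes 1/54.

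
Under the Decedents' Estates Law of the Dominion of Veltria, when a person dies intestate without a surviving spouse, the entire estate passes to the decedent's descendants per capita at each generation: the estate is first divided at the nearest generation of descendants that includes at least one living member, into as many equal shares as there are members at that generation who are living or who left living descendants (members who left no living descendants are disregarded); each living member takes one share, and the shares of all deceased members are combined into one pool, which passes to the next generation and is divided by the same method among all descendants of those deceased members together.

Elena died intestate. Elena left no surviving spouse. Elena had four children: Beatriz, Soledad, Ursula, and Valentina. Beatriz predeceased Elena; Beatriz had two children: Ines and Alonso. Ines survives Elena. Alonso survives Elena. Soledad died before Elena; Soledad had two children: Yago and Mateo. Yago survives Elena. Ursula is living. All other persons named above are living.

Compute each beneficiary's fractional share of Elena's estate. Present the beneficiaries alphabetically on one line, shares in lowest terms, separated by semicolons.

There is no surviving spouse, so the entire estate passes to Elena's descendants per capita at each generation.
At generation 1 (Beatriz, Soledad, Ursula, Valentina) there are 4 shares of (1)/4 = 1/4 each.
Living: Ursula and Valentina — each takes 1/4.
Deceased: Beatriz and Soledad. Their combined 1/2 is pooled and carried to generation 2.
At generation 2 (Ines, Alonso, Yago, Mateo) there are 4 shares of (1/2)/4 = 1/8 each.
Living: Ines, Alonso, Yago, and Mateo — each takes 1/8.

Alonso 1/8; Ines 1/8; Mateo 1/8; Ursula 1/4; Valentina 1/4; Yago 1/8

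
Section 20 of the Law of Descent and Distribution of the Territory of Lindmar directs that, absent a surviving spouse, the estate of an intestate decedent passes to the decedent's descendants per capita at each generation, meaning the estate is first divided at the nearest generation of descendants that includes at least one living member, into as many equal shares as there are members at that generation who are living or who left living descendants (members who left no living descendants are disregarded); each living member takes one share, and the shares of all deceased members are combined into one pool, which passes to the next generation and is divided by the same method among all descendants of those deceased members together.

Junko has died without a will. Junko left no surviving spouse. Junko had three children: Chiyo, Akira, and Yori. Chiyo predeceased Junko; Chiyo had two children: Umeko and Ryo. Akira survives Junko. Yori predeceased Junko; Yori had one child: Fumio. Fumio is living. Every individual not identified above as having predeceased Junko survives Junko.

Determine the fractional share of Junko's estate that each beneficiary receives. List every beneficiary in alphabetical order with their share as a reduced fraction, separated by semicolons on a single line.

Akira 1/3; Fumio 2/9; Ryo 2/9; Umeko 2/9

There is no surviving spouse, so the entire estate passes to Junko's descendants per capita at each generation.
At generation 1 (Chiyo, Akira, Yori) there are 3 shares of (1)/3 = 1/3 each.
Living: Akira — each takes 1/3.
Deceased: Chiyo and Yori. Their combined 2/3 is pooled and carried to generation 2.
At generation 2 (Umeko, Ryo, Fumio) there are 3 shares of (2/3)/3 = 2/9 each.
Living: Umeko, Ryo, and Fumio — each takes 2/9.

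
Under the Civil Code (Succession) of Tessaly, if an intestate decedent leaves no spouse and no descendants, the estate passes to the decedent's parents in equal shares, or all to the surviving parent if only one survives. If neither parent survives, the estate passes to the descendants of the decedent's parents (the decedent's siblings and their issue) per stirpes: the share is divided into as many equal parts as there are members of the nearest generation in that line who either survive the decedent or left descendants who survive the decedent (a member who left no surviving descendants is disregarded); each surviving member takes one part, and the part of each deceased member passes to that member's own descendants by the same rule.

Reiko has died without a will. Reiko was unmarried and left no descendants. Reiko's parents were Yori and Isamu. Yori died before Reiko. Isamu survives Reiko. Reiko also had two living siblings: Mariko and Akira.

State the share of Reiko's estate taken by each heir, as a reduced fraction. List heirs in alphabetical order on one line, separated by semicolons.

Isamu 1

Only one parent, Isamu, survives, so Isamu takes the entire estate. The siblings take nothing because a surviving parent has priority.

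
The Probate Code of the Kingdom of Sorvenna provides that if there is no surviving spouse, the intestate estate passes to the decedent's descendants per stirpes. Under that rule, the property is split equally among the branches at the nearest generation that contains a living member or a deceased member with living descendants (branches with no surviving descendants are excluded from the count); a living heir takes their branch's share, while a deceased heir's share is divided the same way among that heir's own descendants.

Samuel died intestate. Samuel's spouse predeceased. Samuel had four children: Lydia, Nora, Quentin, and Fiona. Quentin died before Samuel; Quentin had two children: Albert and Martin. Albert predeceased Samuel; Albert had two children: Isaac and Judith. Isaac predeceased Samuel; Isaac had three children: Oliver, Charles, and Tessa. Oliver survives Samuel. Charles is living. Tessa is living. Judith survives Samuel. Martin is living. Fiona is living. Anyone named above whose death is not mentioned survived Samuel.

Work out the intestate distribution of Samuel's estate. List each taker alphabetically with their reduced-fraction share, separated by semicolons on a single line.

There is no surviving spouse, so the entire estate passes to Samuel's descendants per stirpes.
The estate is divided into 4 equal shares of 1/4 among Lydia, Nora, Quentin, Fiona.
Lydia is living and takes 1/4.
Nora is living and takes 1/4.
Quentin predeceased; the 1/4 allotted to Quentin's branch passes to Quentin's issue by representation.
The 1/4 is divided into 2 equal shares of 1/8 among Albert, Martin.
Albert predeceased; the 1/8 allotted to Albert's branch passes to Albert's issue by representation.
The 1/8 is divided into 2 equal shares of 1/16 among Isaac, Judith.
Isaac predeceased; the 1/16 allotted to Isaac's branch passes to Isaac's issue by representation.
The 1/16 is divided into 3 equal shares of 1/48 among Oliver, Charles, Tessa.
Oliver is living and takes 1/48.
Charles is living and takes 1/48.
Tessa is living and takes 1/48.
Judith is living and takes 1/16.
Martin is living and takes 1/8.
Fiona is living and takes 1/4.

Charles 1/48; Fiona 1/4; Judith 1/16; Lydia 1/4; Martin 1/8; Nora 1/4; Oliver 1/48; Tessa 1/48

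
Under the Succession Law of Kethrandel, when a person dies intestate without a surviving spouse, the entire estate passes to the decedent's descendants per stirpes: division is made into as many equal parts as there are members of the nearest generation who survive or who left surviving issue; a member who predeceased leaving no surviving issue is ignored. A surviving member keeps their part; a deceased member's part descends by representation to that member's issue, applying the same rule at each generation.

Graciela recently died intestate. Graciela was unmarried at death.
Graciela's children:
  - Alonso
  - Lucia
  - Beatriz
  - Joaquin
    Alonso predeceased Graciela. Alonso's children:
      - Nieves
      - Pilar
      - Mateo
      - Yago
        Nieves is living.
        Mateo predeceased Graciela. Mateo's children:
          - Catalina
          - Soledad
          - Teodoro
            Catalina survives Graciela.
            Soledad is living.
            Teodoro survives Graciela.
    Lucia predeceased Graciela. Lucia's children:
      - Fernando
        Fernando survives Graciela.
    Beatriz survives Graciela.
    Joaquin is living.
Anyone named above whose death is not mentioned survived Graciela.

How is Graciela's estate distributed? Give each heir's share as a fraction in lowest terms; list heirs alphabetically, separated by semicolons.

Beatriz 1/4; Catalina 1/48; Fernando 1/4; Joaquin 1/4; Nieves 1/16; Pilar 1/16; Soledad 1/48; Teodoro 1/48; Yago 1/16

There is no surviving spouse, so the entire estate passes to Graciela's descendants per stirpes.
The estate is divided into 4 equal shares of 1/4 among Alonso, Lucia, Beatriz, Joaquin.
Alonso predeceased; the 1/4 allotted to Alonso's branch passes to Alonso's issue by representation.
The 1/4 is divided into 4 equal shares of 1/16 among Nieves, Pilar, Mateo, Yago.
Nieves is living and takes 1/16.
Pilar is living and takes 1/16.
Mateo predeceased; the 1/16 allotted to Mateo's branch passes to Mateo's issue by representation.
The 1/16 is divided into 3 equal shares of 1/48 among Catalina, Soledad, Teodoro.
Catalina is living and takes 1/48.
Soledad is living and takes 1/48.
Teodoro is living and takes 1/48.
Yago is living and takes 1/16.
Lucia predeceased; the 1/4 allotted to Lucia's branch passes to Lucia's issue by representation.
Fernando is the sole taker at this level and receives the full 1/4.
Beatriz is living and takes 1/4.
Joaquin is living and takes 1/4.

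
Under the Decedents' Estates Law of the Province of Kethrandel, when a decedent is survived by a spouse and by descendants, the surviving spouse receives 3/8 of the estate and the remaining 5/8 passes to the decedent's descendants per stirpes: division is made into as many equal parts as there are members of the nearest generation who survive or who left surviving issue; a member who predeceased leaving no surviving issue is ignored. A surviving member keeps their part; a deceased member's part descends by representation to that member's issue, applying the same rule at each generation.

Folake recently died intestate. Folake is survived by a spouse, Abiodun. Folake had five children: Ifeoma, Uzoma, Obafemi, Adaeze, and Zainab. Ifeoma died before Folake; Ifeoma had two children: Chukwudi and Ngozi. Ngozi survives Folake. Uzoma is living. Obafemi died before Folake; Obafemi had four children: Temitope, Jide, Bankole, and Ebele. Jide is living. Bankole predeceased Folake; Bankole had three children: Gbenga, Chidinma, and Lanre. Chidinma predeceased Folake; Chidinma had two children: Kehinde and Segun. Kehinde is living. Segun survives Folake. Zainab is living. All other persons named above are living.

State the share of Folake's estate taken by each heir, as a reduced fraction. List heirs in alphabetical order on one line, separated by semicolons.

Abiodun 3/8; Adaeze 1/8; Chukwudi 1/16; Ebele 1/32; Gbenga 1/96; Jide 1/32; Kehinde 1/192; Lanre 1/96; Ngozi 1/16; Segun 1/192; Temitope 1/32; Uzoma 1/8; Zainab 1/8

Abiodun, as surviving spouse, takes 3/8.
The remaining 5/8 passes to Folake's descendants per stirpes.
The 5/8 is divided into 5 equal shares of 1/8 among Ifeoma, Uzoma, Obafemi, Adaeze, Zainab.
Ifeoma predeceased; the 1/8 allotted to Ifeoma's branch passes to Ifeoma's issue by representation.
The 1/8 is divided into 2 equal shares of 1/16 among Chukwudi, Ngozi.
Chukwudi is living and takes 1/16.
Ngozi is living and takes 1/16.
Uzoma is living and takes 1/8.
Obafemi predeceased; the 1/8 allotted to Obafemi's branch passes to Obafemi's issue by representation.
The 1/8 is divided into 4 equal shares of 1/32 among Temitope, Jide, Bankole, Ebele.
Temitope is living and takes 1/32.
Jide is living and takes 1/32.
Bankole predeceased; the 1/32 allotted to Bankole's branch passes to Bankole's issue by representation.
The 1/32 is divided into 3 equal shares of 1/96 among Gbenga, Chidinma, Lanre.
Gbenga is living and takes 1/96.
Chidinma predeceased; the 1/96 allotted to Chidinma's branch passes to Chidinma's issue by representation.
The 1/96 is divided into 2 equal shares of 1/192 among Kehinde, Segun.
Kehinde is living and takes 1/192.
Segun is living and takes 1/192.
Lanre is living and takes 1/96.
Ebele is living and takes 1/32.
Adaeze is living and takes 1/8.
Zainab is living and takes 1/8.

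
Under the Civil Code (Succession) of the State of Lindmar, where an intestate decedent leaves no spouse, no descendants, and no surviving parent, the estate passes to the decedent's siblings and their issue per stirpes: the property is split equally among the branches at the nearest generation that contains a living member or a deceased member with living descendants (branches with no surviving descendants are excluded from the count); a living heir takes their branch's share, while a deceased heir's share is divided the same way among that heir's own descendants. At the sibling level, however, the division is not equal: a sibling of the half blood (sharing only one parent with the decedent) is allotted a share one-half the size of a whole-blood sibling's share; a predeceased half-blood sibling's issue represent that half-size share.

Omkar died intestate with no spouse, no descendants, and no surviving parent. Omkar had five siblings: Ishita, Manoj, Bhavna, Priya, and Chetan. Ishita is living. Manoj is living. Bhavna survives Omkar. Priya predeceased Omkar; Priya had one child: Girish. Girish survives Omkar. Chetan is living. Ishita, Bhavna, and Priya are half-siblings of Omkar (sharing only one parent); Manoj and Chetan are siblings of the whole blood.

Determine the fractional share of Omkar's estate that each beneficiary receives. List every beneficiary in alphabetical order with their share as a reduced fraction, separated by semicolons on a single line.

Bhavna 1/7; Chetan 2/7; Girish 1/7; Ishita 1/7; Manoj 2/7

No spouse, descendants, or parent survives, so the estate passes to Omkar's siblings per stirpes.
Half-blood siblings count for one-half the weight of whole-blood siblings at the initial division.
Dividing 1 in proportion to weights (total weight 7/2): Ishita (weight 1/2) → 1/7; Manoj (weight 1) → 2/7; Bhavna (weight 1/2) → 1/7; Priya (weight 1/2) → 1/7; Chetan (weight 1) → 2/7.
Ishita is living and takes 1/7.
Manoj is living and takes 2/7.
Bhavna is living and takes 1/7.
Priya predeceased; the 1/7 allotted to Priya's branch passes to Priya's issue by representation.
Girish is the sole taker at this level and receives the full 1/7.
Chetan is living and takes 2/7.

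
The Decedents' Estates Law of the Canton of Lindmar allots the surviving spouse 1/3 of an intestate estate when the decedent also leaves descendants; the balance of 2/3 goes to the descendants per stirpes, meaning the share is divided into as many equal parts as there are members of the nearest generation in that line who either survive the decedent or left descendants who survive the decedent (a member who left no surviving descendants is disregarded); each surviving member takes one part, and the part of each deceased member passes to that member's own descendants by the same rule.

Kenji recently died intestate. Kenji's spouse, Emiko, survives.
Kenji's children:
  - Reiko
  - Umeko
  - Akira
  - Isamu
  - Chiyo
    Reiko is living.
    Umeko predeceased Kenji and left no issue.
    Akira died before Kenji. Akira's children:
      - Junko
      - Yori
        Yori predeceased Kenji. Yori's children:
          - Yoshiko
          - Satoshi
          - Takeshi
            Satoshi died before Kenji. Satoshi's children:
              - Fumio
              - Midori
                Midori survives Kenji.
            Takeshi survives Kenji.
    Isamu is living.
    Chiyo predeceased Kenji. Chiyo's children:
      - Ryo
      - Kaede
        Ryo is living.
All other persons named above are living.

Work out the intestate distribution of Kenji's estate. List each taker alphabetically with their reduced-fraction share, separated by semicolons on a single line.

Emiko, as surviving spouse, takes 1/3.
The remaining 2/3 passes to Kenji's descendants per stirpes.
Umeko left no surviving issue, so that branch lapses and is disregarded.
The 2/3 is divided into 4 equal shares of 1/6 among Reiko, Akira, Isamu, Chiyo.
Reiko is living and takes 1/6.
Akira predeceased; the 1/6 allotted to Akira's branch passes to Akira's issue by representation.
The 1/6 is divided into 2 equal shares of 1/12 among Junko, Yori.
Junko is living and takes 1/12.
Yori predeceased; the 1/12 allotted to Yori's branch passes to Yori's issue by representation.
The 1/12 is divided into 3 equal shares of 1/36 among Yoshiko, Satoshi, Takeshi.
Yoshiko is living and takes 1/36.
Satoshi predeceased; the 1/36 allotted to Satoshi's branch passes to Satoshi's issue by representation.
The 1/36 is divided into 2 equal shares of 1/72 among Fumio, Midori.
Fumio is living and takes 1/72.
Midori is living and takes 1/72.
Takeshi is living and takes 1/36.
Isamu is living and takes 1/6.
Chiyo predeceased; the 1/6 allotted to Chiyo's branch passes to Chiyo's issue by representation.
The 1/6 is divided into 2 equal shares of 1/12 among Ryo, Kaede.
Ryo is living and takes 1/12.
Kaede is living and takes 1/12.

Emiko 1/3; Fumio 1/72; Isamu 1/6; Junko 1/12; Kaede 1/12; Midori 1/72; Reiko 1/6; Ryo 1/12; Takeshi 1/36; Yoshiko 1/36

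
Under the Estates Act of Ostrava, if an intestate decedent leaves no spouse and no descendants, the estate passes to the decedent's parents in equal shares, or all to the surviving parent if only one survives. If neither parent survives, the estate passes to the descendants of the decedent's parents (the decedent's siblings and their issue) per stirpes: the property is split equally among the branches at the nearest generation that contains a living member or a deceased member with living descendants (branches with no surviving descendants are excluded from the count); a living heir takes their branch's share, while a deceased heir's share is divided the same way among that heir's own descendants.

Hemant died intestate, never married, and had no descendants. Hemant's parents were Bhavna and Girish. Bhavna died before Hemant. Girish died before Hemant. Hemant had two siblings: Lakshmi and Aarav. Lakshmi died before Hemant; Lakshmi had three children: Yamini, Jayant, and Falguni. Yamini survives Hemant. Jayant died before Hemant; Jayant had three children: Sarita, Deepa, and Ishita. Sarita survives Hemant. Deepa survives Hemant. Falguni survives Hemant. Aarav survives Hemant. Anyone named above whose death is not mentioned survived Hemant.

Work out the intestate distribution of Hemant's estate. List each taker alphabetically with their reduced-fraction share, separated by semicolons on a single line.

Neither parent survives and there are no descendants, so the estate passes to Hemant's siblings and their issue per stirpes.
The estate is divided into 2 equal shares of 1/2 among Lakshmi, Aarav.
Lakshmi predeceased; the 1/2 allotted to Lakshmi's branch passes to Lakshmi's issue by representation.
The 1/2 is divided into 3 equal shares of 1/6 among Yamini, Jayant, Falguni.
Yamini is living and takes 1/6.
Jayant predeceased; the 1/6 allotted to Jayant's branch passes to Jayant's issue by representation.
The 1/6 is divided into 3 equal shares of 1/18 among Sarita, Deepa, Ishita.
Sarita is living and takes 1/18.
Deepa is living and takes 1/18.
Ishita is living and takes 1/18.
Falguni is living and takes 1/6.
Aarav is living and takes 1/2.

Aarav 1/2; Deepa 1/18; Falguni 1/6; Ishita 1/18; Sarita 1/18; Yamini 1/6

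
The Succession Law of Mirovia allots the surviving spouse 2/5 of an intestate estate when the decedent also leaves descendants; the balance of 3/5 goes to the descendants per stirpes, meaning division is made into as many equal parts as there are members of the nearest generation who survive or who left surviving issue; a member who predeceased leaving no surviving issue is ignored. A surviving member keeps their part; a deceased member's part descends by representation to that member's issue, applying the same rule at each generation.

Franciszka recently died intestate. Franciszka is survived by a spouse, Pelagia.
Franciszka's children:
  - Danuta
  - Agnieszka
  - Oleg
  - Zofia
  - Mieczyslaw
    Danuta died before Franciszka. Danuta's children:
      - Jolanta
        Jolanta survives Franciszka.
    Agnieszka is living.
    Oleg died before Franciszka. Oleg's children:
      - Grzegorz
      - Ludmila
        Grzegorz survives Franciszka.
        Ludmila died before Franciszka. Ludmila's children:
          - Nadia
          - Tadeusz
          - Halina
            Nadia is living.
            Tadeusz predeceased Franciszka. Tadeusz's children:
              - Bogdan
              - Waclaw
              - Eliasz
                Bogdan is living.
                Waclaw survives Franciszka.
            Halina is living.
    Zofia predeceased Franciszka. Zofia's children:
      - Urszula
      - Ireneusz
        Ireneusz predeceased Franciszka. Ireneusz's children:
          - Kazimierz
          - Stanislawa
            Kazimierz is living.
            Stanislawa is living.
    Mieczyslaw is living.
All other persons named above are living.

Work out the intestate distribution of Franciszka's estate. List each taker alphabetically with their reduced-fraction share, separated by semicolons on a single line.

Pelagia, as surviving spouse, takes 2/5.
The remaining 3/5 passes to Franciszka's descendants per stirpes.
The 3/5 is divided into 5 equal shares of 3/25 among Danuta, Agnieszka, Oleg, Zofia, Mieczyslaw.
Danuta predeceased; the 3/25 allotted to Danuta's branch passes to Danuta's issue by representation.
Jolanta is the sole taker at this level and receives the full 3/25.
Agnieszka is living and takes 3/25.
Oleg predeceased; the 3/25 allotted to Oleg's branch passes to Oleg's issue by representation.
The 3/25 is divided into 2 equal shares of 3/50 among Grzegorz, Ludmila.
Grzegorz is living and takes 3/50.
Ludmila predeceased; the 3/50 allotted to Ludmila's branch passes to Ludmila's issue by representation.
The 3/50 is divided into 3 equal shares of 1/50 among Nadia, Tadeusz, Halina.
Nadia is living and takes 1/50.
Tadeusz predeceased; the 1/50 allotted to Tadeusz's branch passes to Tadeusz's issue by representation.
The 1/50 is divided into 3 equal shares of 1/150 among Bogdan, Waclaw, Eliasz.
Bogdan is living and takes 1/150.
Waclaw is living and takes 1/150.
Eliasz is living and takes 1/150.
Halina is living and takes 1/50.
Zofia predeceased; the 3/25 allotted to Zofia's branch passes to Zofia's issue by representation.
The 3/25 is divided into 2 equal shares of 3/50 among Urszula, Ireneusz.
Urszula is living and takes 3/50.
Ireneusz predeceased; the 3/50 allotted to Ireneusz's branch passes to Ireneusz's issue by representation.
The 3/50 is divided into 2 equal shares of 3/100 among Kazimierz, Stanislawa.
Kazimierz is living and takes 3/100.
Stanislawa is living and takes 3/100.
Mieczyslaw is living and takes 3/25.

Agnieszka 3/25; Bogdan 1/150; Eliasz 1/150; Grzegorz 3/50; Halina 1/50; Jolanta 3/25; Kazimierz 3/100; Mieczyslaw 3/25; Nadia 1/50; Pelagia 2/5; Stanislawa 3/100; Urszula 3/50; Waclaw 1/150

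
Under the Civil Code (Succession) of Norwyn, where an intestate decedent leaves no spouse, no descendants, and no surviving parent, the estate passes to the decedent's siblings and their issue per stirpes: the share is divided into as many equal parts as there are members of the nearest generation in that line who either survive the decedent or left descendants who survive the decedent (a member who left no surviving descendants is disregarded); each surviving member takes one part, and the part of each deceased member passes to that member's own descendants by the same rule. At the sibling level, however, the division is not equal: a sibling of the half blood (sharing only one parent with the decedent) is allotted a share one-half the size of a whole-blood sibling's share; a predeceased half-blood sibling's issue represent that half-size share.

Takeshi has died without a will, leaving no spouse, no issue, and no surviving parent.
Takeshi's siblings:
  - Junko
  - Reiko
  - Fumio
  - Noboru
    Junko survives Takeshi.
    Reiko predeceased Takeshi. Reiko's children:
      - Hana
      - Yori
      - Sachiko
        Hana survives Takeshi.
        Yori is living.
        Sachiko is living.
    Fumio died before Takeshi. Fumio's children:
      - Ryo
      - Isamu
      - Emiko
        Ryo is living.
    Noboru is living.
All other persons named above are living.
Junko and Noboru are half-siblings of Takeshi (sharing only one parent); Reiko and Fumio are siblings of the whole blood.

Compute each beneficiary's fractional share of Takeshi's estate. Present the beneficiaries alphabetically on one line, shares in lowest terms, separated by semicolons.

No spouse, descendants, or parent survives, so the estate passes to Takeshi's siblings per stirpes.
Half-blood siblings count for one-half the weight of whole-blood siblings at the initial division.
Dividing 1 in proportion to weights (total weight 3): Junko (weight 1/2) → 1/6; Reiko (weight 1) → 1/3; Fumio (weight 1) → 1/3; Noboru (weight 1/2) → 1/6.
Junko is living and takes 1/6.
Reiko predeceased; the 1/3 allotted to Reiko's branch passes to Reiko's issue by representation.
The 1/3 is divided into 3 equal shares of 1/9 among Hana, Yori, Sachiko.
Hana is living and takes 1/9.
Yori is living and takes 1/9.
Sachiko is living and takes 1/9.
Fumio predeceased; the 1/3 allotted to Fumio's branch passes to Fumio's issue by representation.
The 1/3 is divided into 3 equal shares of 1/9 among Ryo, Isamu, Emiko.
Ryo is living and takes 1/9.
Isamu is living and takes 1/9.
Emiko is living and takes 1/9.
Noboru is living and takes 1/6.

Emiko 1/9; Hana 1/9; Isamu 1/9; Junko 1/6; Noboru 1/6; Ryo 1/9; Sachiko 1/9; Yori 1/9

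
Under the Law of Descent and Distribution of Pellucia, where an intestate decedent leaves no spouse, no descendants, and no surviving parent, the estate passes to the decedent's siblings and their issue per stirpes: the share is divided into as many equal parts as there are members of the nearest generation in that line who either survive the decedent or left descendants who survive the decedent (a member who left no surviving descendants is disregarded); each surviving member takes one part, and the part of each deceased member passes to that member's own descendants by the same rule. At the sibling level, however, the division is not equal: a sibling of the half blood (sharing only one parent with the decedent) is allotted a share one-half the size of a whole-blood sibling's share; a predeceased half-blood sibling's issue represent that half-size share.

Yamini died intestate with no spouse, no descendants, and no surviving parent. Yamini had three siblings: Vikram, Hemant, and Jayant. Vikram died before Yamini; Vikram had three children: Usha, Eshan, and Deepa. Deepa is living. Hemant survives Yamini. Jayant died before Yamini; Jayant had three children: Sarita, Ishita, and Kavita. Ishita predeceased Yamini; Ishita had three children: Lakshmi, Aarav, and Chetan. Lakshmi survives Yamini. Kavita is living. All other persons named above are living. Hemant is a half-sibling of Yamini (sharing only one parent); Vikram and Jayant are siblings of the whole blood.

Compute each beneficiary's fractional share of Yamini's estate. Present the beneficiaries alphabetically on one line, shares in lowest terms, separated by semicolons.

No spouse, descendants, or parent survives, so the estate passes to Yamini's siblings per stirpes.
Half-blood siblings count for one-half the weight of whole-blood siblings at the initial division.
Dividing 1 in proportion to weights (total weight 5/2): Vikram (weight 1) → 2/5; Hemant (weight 1/2) → 1/5; Jayant (weight 1) → 2/5.
Vikram predeceased; the 2/5 allotted to Vikram's branch passes to Vikram's issue by representation.
The 2/5 is divided into 3 equal shares of 2/15 among Usha, Eshan, Deepa.
Usha is living and takes 2/15.
Eshan is living and takes 2/15.
Deepa is living and takes 2/15.
Hemant is living and takes 1/5.
Jayant predeceased; the 2/5 allotted to Jayant's branch passes to Jayant's issue by representation.
The 2/5 is divided into 3 equal shares of 2/15 among Sarita, Ishita, Kavita.
Sarita is living and takes 2/15.
Ishita predeceased; the 2/15 allotted to Ishita's branch passes to Ishita's issue by representation.
The 2/15 is divided into 3 equal shares of 2/45 among Lakshmi, Aarav, Chetan.
Lakshmi is living and takes 2/45.
Aarav is living and takes 2/45.
Chetan is living and takes 2/45.
Kavita is living and takes 2/15.

Aarav 2/45; Chetan 2/45; Deepa 2/15; Eshan 2/15; Hemant 1/5; Kavita 2/15; Lakshmi 2/45; Sarita 2/15; Usha 2/15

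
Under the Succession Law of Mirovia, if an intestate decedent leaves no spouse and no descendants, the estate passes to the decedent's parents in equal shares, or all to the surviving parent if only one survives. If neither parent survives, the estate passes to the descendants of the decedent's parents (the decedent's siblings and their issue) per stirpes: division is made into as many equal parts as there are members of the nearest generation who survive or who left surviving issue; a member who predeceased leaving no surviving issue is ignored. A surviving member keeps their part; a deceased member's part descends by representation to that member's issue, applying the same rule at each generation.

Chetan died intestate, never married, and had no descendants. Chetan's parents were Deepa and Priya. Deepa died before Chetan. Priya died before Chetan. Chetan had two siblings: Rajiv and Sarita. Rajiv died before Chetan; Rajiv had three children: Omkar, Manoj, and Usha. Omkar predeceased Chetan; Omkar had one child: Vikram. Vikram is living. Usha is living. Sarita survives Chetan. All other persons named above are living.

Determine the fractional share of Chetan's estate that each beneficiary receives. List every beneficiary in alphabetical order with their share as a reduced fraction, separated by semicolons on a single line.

Manoj 1/6; Sarita 1/2; Usha 1/6; Vikram 1/6

Neither parent survives and there are no descendants, so the estate passes to Chetan's siblings and their issue per stirpes.
The estate is divided into 2 equal shares of 1/2 among Rajiv, Sarita.
Rajiv predeceased; the 1/2 allotted to Rajiv's branch passes to Rajiv's issue by representation.
The 1/2 is divided into 3 equal shares of 1/6 among Omkar, Manoj, Usha.
Omkar predeceased; the 1/6 allotted to Omkar's branch passes to Omkar's issue by representation.
Vikram is the sole taker at this level and receives the full 1/6.
Manoj is living and takes 1/6.
Usha is living and takes 1/6.
Sarita is living and takes 1/2.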